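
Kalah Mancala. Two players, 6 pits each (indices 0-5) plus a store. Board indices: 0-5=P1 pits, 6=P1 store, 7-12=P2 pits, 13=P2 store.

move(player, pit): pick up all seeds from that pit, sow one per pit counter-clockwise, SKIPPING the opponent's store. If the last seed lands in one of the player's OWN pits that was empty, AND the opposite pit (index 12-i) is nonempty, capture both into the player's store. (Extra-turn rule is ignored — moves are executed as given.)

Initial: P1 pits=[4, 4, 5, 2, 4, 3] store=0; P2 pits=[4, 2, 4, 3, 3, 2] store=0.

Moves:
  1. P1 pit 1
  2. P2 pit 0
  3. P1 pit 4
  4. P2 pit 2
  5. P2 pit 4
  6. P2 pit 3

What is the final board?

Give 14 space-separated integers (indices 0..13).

Answer: 7 3 7 3 0 5 1 1 4 0 0 1 5 3

Derivation:
Move 1: P1 pit1 -> P1=[4,0,6,3,5,4](0) P2=[4,2,4,3,3,2](0)
Move 2: P2 pit0 -> P1=[4,0,6,3,5,4](0) P2=[0,3,5,4,4,2](0)
Move 3: P1 pit4 -> P1=[4,0,6,3,0,5](1) P2=[1,4,6,4,4,2](0)
Move 4: P2 pit2 -> P1=[5,1,6,3,0,5](1) P2=[1,4,0,5,5,3](1)
Move 5: P2 pit4 -> P1=[6,2,7,3,0,5](1) P2=[1,4,0,5,0,4](2)
Move 6: P2 pit3 -> P1=[7,3,7,3,0,5](1) P2=[1,4,0,0,1,5](3)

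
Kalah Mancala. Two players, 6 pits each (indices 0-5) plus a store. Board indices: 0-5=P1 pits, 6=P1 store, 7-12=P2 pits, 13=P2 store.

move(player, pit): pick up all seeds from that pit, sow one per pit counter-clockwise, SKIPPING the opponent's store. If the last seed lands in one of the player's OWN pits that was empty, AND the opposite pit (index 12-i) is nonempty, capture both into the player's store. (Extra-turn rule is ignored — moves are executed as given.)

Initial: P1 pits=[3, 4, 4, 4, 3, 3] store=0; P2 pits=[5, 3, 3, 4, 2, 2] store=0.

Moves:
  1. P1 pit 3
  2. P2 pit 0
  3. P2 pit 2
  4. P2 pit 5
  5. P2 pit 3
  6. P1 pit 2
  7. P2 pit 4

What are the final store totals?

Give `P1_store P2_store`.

Answer: 2 5

Derivation:
Move 1: P1 pit3 -> P1=[3,4,4,0,4,4](1) P2=[6,3,3,4,2,2](0)
Move 2: P2 pit0 -> P1=[3,4,4,0,4,4](1) P2=[0,4,4,5,3,3](1)
Move 3: P2 pit2 -> P1=[3,4,4,0,4,4](1) P2=[0,4,0,6,4,4](2)
Move 4: P2 pit5 -> P1=[4,5,5,0,4,4](1) P2=[0,4,0,6,4,0](3)
Move 5: P2 pit3 -> P1=[5,6,6,0,4,4](1) P2=[0,4,0,0,5,1](4)
Move 6: P1 pit2 -> P1=[5,6,0,1,5,5](2) P2=[1,5,0,0,5,1](4)
Move 7: P2 pit4 -> P1=[6,7,1,1,5,5](2) P2=[1,5,0,0,0,2](5)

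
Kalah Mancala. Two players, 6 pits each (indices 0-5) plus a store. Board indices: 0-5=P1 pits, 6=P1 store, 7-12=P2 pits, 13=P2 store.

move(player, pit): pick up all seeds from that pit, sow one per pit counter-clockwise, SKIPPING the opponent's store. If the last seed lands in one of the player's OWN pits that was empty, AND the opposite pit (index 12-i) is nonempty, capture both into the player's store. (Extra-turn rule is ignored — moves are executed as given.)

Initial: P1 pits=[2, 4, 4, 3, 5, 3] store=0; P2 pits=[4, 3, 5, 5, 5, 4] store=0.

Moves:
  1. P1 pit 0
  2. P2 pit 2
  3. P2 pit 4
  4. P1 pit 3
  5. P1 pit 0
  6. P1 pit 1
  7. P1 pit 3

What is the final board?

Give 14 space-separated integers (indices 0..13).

Answer: 0 0 8 0 8 5 2 6 4 0 6 0 6 2

Derivation:
Move 1: P1 pit0 -> P1=[0,5,5,3,5,3](0) P2=[4,3,5,5,5,4](0)
Move 2: P2 pit2 -> P1=[1,5,5,3,5,3](0) P2=[4,3,0,6,6,5](1)
Move 3: P2 pit4 -> P1=[2,6,6,4,5,3](0) P2=[4,3,0,6,0,6](2)
Move 4: P1 pit3 -> P1=[2,6,6,0,6,4](1) P2=[5,3,0,6,0,6](2)
Move 5: P1 pit0 -> P1=[0,7,7,0,6,4](1) P2=[5,3,0,6,0,6](2)
Move 6: P1 pit1 -> P1=[0,0,8,1,7,5](2) P2=[6,4,0,6,0,6](2)
Move 7: P1 pit3 -> P1=[0,0,8,0,8,5](2) P2=[6,4,0,6,0,6](2)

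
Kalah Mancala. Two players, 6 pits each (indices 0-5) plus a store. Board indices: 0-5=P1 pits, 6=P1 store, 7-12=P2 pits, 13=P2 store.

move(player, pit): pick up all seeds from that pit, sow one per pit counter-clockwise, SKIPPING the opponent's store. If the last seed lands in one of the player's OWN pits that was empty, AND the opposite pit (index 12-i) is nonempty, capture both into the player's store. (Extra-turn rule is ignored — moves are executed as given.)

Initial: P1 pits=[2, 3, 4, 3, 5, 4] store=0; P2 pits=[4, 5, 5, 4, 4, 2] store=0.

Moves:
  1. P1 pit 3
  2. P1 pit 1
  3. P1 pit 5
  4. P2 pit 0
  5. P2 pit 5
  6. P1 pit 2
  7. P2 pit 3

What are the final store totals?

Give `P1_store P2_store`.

Move 1: P1 pit3 -> P1=[2,3,4,0,6,5](1) P2=[4,5,5,4,4,2](0)
Move 2: P1 pit1 -> P1=[2,0,5,1,7,5](1) P2=[4,5,5,4,4,2](0)
Move 3: P1 pit5 -> P1=[2,0,5,1,7,0](2) P2=[5,6,6,5,4,2](0)
Move 4: P2 pit0 -> P1=[2,0,5,1,7,0](2) P2=[0,7,7,6,5,3](0)
Move 5: P2 pit5 -> P1=[3,1,5,1,7,0](2) P2=[0,7,7,6,5,0](1)
Move 6: P1 pit2 -> P1=[3,1,0,2,8,1](3) P2=[1,7,7,6,5,0](1)
Move 7: P2 pit3 -> P1=[4,2,1,2,8,1](3) P2=[1,7,7,0,6,1](2)

Answer: 3 2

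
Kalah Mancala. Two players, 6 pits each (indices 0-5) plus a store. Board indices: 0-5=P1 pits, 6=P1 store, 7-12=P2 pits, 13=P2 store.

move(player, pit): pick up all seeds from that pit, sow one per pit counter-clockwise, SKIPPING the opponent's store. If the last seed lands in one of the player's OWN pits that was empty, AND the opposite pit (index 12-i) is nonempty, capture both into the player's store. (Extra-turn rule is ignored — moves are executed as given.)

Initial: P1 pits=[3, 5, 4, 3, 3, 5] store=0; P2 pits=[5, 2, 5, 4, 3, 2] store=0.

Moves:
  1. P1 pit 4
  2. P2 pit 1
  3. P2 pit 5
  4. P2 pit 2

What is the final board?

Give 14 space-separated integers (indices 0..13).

Move 1: P1 pit4 -> P1=[3,5,4,3,0,6](1) P2=[6,2,5,4,3,2](0)
Move 2: P2 pit1 -> P1=[3,5,4,3,0,6](1) P2=[6,0,6,5,3,2](0)
Move 3: P2 pit5 -> P1=[4,5,4,3,0,6](1) P2=[6,0,6,5,3,0](1)
Move 4: P2 pit2 -> P1=[5,6,4,3,0,6](1) P2=[6,0,0,6,4,1](2)

Answer: 5 6 4 3 0 6 1 6 0 0 6 4 1 2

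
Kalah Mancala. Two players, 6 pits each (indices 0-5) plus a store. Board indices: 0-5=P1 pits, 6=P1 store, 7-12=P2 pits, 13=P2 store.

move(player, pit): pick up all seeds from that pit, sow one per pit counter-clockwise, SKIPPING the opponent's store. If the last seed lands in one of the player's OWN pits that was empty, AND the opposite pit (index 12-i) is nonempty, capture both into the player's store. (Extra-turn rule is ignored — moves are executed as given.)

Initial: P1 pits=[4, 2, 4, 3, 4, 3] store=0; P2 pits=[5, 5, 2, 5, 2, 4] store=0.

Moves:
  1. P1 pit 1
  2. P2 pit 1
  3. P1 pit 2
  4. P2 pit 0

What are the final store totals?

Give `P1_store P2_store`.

Answer: 1 2

Derivation:
Move 1: P1 pit1 -> P1=[4,0,5,4,4,3](0) P2=[5,5,2,5,2,4](0)
Move 2: P2 pit1 -> P1=[4,0,5,4,4,3](0) P2=[5,0,3,6,3,5](1)
Move 3: P1 pit2 -> P1=[4,0,0,5,5,4](1) P2=[6,0,3,6,3,5](1)
Move 4: P2 pit0 -> P1=[4,0,0,5,5,4](1) P2=[0,1,4,7,4,6](2)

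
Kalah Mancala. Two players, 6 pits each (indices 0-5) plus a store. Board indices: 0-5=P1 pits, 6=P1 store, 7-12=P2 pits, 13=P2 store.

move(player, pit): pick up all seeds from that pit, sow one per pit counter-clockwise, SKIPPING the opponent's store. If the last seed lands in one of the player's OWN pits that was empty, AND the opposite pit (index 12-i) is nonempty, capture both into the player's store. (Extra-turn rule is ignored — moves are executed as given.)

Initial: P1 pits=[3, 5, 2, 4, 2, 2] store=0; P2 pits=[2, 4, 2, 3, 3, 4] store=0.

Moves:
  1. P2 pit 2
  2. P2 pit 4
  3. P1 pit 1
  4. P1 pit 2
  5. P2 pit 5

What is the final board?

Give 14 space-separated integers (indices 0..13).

Answer: 5 1 1 7 4 4 1 3 4 0 4 0 0 2

Derivation:
Move 1: P2 pit2 -> P1=[3,5,2,4,2,2](0) P2=[2,4,0,4,4,4](0)
Move 2: P2 pit4 -> P1=[4,6,2,4,2,2](0) P2=[2,4,0,4,0,5](1)
Move 3: P1 pit1 -> P1=[4,0,3,5,3,3](1) P2=[3,4,0,4,0,5](1)
Move 4: P1 pit2 -> P1=[4,0,0,6,4,4](1) P2=[3,4,0,4,0,5](1)
Move 5: P2 pit5 -> P1=[5,1,1,7,4,4](1) P2=[3,4,0,4,0,0](2)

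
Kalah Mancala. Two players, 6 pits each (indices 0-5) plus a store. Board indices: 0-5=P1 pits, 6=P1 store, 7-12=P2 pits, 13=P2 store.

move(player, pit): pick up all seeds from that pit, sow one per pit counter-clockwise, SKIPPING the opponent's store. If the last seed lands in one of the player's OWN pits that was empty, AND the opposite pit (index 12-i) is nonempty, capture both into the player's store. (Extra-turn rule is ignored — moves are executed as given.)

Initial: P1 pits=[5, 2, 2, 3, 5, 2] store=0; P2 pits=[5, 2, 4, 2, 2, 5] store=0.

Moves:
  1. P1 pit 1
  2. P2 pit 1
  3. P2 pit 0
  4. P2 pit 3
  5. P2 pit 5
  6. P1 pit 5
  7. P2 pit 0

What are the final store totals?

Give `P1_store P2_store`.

Answer: 1 2

Derivation:
Move 1: P1 pit1 -> P1=[5,0,3,4,5,2](0) P2=[5,2,4,2,2,5](0)
Move 2: P2 pit1 -> P1=[5,0,3,4,5,2](0) P2=[5,0,5,3,2,5](0)
Move 3: P2 pit0 -> P1=[5,0,3,4,5,2](0) P2=[0,1,6,4,3,6](0)
Move 4: P2 pit3 -> P1=[6,0,3,4,5,2](0) P2=[0,1,6,0,4,7](1)
Move 5: P2 pit5 -> P1=[7,1,4,5,6,3](0) P2=[0,1,6,0,4,0](2)
Move 6: P1 pit5 -> P1=[7,1,4,5,6,0](1) P2=[1,2,6,0,4,0](2)
Move 7: P2 pit0 -> P1=[7,1,4,5,6,0](1) P2=[0,3,6,0,4,0](2)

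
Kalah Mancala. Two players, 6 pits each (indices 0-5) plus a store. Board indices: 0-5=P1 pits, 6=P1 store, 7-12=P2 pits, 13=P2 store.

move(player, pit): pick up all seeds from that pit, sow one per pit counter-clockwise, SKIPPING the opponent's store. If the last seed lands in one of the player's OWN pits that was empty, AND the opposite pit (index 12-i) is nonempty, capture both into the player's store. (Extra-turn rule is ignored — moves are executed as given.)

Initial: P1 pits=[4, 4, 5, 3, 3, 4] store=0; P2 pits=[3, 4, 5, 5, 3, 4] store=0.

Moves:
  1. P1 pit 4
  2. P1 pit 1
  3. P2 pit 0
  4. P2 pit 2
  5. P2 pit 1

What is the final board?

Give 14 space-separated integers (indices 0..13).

Answer: 5 1 6 4 1 6 1 0 0 1 8 6 6 2

Derivation:
Move 1: P1 pit4 -> P1=[4,4,5,3,0,5](1) P2=[4,4,5,5,3,4](0)
Move 2: P1 pit1 -> P1=[4,0,6,4,1,6](1) P2=[4,4,5,5,3,4](0)
Move 3: P2 pit0 -> P1=[4,0,6,4,1,6](1) P2=[0,5,6,6,4,4](0)
Move 4: P2 pit2 -> P1=[5,1,6,4,1,6](1) P2=[0,5,0,7,5,5](1)
Move 5: P2 pit1 -> P1=[5,1,6,4,1,6](1) P2=[0,0,1,8,6,6](2)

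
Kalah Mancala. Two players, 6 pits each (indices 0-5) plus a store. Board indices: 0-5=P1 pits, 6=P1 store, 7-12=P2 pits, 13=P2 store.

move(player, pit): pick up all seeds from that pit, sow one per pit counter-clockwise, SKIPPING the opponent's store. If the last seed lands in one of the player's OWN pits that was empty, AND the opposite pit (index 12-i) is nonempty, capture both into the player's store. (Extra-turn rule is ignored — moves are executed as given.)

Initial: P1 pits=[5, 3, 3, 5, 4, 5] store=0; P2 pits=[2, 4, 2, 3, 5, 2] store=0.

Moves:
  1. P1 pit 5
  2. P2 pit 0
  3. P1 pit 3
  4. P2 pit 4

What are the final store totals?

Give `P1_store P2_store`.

Move 1: P1 pit5 -> P1=[5,3,3,5,4,0](1) P2=[3,5,3,4,5,2](0)
Move 2: P2 pit0 -> P1=[5,3,3,5,4,0](1) P2=[0,6,4,5,5,2](0)
Move 3: P1 pit3 -> P1=[5,3,3,0,5,1](2) P2=[1,7,4,5,5,2](0)
Move 4: P2 pit4 -> P1=[6,4,4,0,5,1](2) P2=[1,7,4,5,0,3](1)

Answer: 2 1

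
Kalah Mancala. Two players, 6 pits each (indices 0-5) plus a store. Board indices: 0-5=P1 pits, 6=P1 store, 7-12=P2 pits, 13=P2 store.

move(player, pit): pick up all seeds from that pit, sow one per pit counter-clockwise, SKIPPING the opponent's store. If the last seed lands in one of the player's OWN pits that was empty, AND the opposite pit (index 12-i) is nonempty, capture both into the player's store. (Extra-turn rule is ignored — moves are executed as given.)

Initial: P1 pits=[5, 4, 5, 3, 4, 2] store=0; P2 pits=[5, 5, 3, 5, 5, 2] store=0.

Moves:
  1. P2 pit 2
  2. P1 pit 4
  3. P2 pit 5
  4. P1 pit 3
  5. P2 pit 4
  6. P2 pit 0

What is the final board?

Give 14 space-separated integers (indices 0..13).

Move 1: P2 pit2 -> P1=[5,4,5,3,4,2](0) P2=[5,5,0,6,6,3](0)
Move 2: P1 pit4 -> P1=[5,4,5,3,0,3](1) P2=[6,6,0,6,6,3](0)
Move 3: P2 pit5 -> P1=[6,5,5,3,0,3](1) P2=[6,6,0,6,6,0](1)
Move 4: P1 pit3 -> P1=[6,5,5,0,1,4](2) P2=[6,6,0,6,6,0](1)
Move 5: P2 pit4 -> P1=[7,6,6,1,1,4](2) P2=[6,6,0,6,0,1](2)
Move 6: P2 pit0 -> P1=[7,6,6,1,1,4](2) P2=[0,7,1,7,1,2](3)

Answer: 7 6 6 1 1 4 2 0 7 1 7 1 2 3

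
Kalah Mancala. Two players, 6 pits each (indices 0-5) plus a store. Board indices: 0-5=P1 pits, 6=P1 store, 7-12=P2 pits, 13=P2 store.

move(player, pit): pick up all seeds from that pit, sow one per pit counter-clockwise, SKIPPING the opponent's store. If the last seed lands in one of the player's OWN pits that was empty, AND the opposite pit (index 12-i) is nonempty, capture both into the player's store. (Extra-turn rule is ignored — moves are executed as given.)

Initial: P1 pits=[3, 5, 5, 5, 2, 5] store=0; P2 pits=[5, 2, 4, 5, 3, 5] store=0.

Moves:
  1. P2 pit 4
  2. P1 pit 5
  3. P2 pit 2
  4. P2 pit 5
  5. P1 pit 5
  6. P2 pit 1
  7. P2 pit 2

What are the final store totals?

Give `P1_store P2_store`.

Answer: 2 3

Derivation:
Move 1: P2 pit4 -> P1=[4,5,5,5,2,5](0) P2=[5,2,4,5,0,6](1)
Move 2: P1 pit5 -> P1=[4,5,5,5,2,0](1) P2=[6,3,5,6,0,6](1)
Move 3: P2 pit2 -> P1=[5,5,5,5,2,0](1) P2=[6,3,0,7,1,7](2)
Move 4: P2 pit5 -> P1=[6,6,6,6,3,1](1) P2=[6,3,0,7,1,0](3)
Move 5: P1 pit5 -> P1=[6,6,6,6,3,0](2) P2=[6,3,0,7,1,0](3)
Move 6: P2 pit1 -> P1=[6,6,6,6,3,0](2) P2=[6,0,1,8,2,0](3)
Move 7: P2 pit2 -> P1=[6,6,6,6,3,0](2) P2=[6,0,0,9,2,0](3)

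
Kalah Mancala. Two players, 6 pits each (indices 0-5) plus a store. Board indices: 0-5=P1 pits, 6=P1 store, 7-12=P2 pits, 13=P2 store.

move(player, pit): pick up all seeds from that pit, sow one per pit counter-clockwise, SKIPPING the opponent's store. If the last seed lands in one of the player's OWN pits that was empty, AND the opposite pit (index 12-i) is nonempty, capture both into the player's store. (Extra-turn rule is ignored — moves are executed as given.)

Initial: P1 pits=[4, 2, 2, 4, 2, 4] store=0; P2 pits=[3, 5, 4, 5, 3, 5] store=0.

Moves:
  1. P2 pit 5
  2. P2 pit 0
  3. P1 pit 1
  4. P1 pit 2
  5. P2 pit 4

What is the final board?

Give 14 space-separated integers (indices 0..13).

Answer: 6 0 0 7 4 5 1 0 6 5 6 0 1 2

Derivation:
Move 1: P2 pit5 -> P1=[5,3,3,5,2,4](0) P2=[3,5,4,5,3,0](1)
Move 2: P2 pit0 -> P1=[5,3,3,5,2,4](0) P2=[0,6,5,6,3,0](1)
Move 3: P1 pit1 -> P1=[5,0,4,6,3,4](0) P2=[0,6,5,6,3,0](1)
Move 4: P1 pit2 -> P1=[5,0,0,7,4,5](1) P2=[0,6,5,6,3,0](1)
Move 5: P2 pit4 -> P1=[6,0,0,7,4,5](1) P2=[0,6,5,6,0,1](2)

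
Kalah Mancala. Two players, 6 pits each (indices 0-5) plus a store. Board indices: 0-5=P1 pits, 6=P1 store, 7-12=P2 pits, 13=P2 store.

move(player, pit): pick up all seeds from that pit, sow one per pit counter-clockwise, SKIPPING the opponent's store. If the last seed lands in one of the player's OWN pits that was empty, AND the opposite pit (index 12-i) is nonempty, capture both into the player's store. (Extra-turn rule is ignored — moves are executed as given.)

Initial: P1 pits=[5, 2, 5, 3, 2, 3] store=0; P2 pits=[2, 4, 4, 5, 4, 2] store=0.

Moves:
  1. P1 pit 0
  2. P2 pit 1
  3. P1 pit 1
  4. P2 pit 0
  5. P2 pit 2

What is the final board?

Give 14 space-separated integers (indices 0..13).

Answer: 1 1 7 5 4 4 0 0 1 0 7 6 4 1

Derivation:
Move 1: P1 pit0 -> P1=[0,3,6,4,3,4](0) P2=[2,4,4,5,4,2](0)
Move 2: P2 pit1 -> P1=[0,3,6,4,3,4](0) P2=[2,0,5,6,5,3](0)
Move 3: P1 pit1 -> P1=[0,0,7,5,4,4](0) P2=[2,0,5,6,5,3](0)
Move 4: P2 pit0 -> P1=[0,0,7,5,4,4](0) P2=[0,1,6,6,5,3](0)
Move 5: P2 pit2 -> P1=[1,1,7,5,4,4](0) P2=[0,1,0,7,6,4](1)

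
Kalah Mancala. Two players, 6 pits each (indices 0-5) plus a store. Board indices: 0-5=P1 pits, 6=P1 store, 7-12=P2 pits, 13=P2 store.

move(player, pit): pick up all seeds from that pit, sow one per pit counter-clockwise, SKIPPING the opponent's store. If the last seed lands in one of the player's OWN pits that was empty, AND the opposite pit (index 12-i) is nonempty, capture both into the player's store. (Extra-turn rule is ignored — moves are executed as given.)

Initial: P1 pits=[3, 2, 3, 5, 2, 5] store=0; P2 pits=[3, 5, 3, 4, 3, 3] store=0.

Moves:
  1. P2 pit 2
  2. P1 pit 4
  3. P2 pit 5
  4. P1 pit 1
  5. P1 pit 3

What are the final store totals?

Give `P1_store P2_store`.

Answer: 8 1

Derivation:
Move 1: P2 pit2 -> P1=[3,2,3,5,2,5](0) P2=[3,5,0,5,4,4](0)
Move 2: P1 pit4 -> P1=[3,2,3,5,0,6](1) P2=[3,5,0,5,4,4](0)
Move 3: P2 pit5 -> P1=[4,3,4,5,0,6](1) P2=[3,5,0,5,4,0](1)
Move 4: P1 pit1 -> P1=[4,0,5,6,0,6](7) P2=[3,0,0,5,4,0](1)
Move 5: P1 pit3 -> P1=[4,0,5,0,1,7](8) P2=[4,1,1,5,4,0](1)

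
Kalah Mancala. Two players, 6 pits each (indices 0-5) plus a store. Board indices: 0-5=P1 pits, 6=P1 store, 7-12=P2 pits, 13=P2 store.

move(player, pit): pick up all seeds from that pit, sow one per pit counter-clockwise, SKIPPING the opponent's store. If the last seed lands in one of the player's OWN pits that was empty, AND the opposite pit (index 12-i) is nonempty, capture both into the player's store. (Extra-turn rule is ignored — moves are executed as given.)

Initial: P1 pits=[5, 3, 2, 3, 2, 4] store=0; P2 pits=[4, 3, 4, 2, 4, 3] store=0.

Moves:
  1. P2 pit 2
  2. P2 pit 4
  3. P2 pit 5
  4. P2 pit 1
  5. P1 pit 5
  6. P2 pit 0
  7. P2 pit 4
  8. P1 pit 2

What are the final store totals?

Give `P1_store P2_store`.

Answer: 2 17

Derivation:
Move 1: P2 pit2 -> P1=[5,3,2,3,2,4](0) P2=[4,3,0,3,5,4](1)
Move 2: P2 pit4 -> P1=[6,4,3,3,2,4](0) P2=[4,3,0,3,0,5](2)
Move 3: P2 pit5 -> P1=[7,5,4,4,2,4](0) P2=[4,3,0,3,0,0](3)
Move 4: P2 pit1 -> P1=[7,0,4,4,2,4](0) P2=[4,0,1,4,0,0](9)
Move 5: P1 pit5 -> P1=[7,0,4,4,2,0](1) P2=[5,1,2,4,0,0](9)
Move 6: P2 pit0 -> P1=[0,0,4,4,2,0](1) P2=[0,2,3,5,1,0](17)
Move 7: P2 pit4 -> P1=[0,0,4,4,2,0](1) P2=[0,2,3,5,0,1](17)
Move 8: P1 pit2 -> P1=[0,0,0,5,3,1](2) P2=[0,2,3,5,0,1](17)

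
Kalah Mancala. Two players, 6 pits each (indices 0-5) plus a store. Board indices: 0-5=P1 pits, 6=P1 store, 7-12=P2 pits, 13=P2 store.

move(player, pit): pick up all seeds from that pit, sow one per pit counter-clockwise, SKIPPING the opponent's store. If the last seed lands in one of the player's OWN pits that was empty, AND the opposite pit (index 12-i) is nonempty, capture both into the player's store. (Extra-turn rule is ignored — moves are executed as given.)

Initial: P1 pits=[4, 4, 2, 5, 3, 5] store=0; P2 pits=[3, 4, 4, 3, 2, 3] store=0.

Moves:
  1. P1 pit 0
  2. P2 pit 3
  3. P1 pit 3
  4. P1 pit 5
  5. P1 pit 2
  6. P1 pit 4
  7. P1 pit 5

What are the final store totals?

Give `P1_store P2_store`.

Move 1: P1 pit0 -> P1=[0,5,3,6,4,5](0) P2=[3,4,4,3,2,3](0)
Move 2: P2 pit3 -> P1=[0,5,3,6,4,5](0) P2=[3,4,4,0,3,4](1)
Move 3: P1 pit3 -> P1=[0,5,3,0,5,6](1) P2=[4,5,5,0,3,4](1)
Move 4: P1 pit5 -> P1=[0,5,3,0,5,0](2) P2=[5,6,6,1,4,4](1)
Move 5: P1 pit2 -> P1=[0,5,0,1,6,0](8) P2=[0,6,6,1,4,4](1)
Move 6: P1 pit4 -> P1=[0,5,0,1,0,1](9) P2=[1,7,7,2,4,4](1)
Move 7: P1 pit5 -> P1=[0,5,0,1,0,0](10) P2=[1,7,7,2,4,4](1)

Answer: 10 1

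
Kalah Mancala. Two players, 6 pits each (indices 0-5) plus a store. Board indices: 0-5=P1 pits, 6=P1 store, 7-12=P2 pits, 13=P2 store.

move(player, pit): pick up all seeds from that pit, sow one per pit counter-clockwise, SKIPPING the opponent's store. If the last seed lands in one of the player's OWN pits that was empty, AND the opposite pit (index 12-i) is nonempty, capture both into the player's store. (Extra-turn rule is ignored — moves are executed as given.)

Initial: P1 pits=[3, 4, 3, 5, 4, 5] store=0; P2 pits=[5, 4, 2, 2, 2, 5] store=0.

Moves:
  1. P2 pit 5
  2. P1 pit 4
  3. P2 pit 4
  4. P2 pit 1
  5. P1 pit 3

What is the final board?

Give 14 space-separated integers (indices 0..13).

Move 1: P2 pit5 -> P1=[4,5,4,6,4,5](0) P2=[5,4,2,2,2,0](1)
Move 2: P1 pit4 -> P1=[4,5,4,6,0,6](1) P2=[6,5,2,2,2,0](1)
Move 3: P2 pit4 -> P1=[4,5,4,6,0,6](1) P2=[6,5,2,2,0,1](2)
Move 4: P2 pit1 -> P1=[4,5,4,6,0,6](1) P2=[6,0,3,3,1,2](3)
Move 5: P1 pit3 -> P1=[4,5,4,0,1,7](2) P2=[7,1,4,3,1,2](3)

Answer: 4 5 4 0 1 7 2 7 1 4 3 1 2 3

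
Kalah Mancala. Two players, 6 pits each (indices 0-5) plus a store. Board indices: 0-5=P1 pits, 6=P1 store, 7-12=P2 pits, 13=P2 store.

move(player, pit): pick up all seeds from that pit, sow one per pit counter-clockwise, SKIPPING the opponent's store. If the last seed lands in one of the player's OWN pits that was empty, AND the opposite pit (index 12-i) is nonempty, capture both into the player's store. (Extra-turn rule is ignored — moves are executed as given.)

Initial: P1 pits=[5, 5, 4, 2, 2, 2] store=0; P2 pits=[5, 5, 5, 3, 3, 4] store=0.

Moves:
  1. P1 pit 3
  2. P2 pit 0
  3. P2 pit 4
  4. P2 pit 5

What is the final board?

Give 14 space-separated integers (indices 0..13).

Move 1: P1 pit3 -> P1=[5,5,4,0,3,3](0) P2=[5,5,5,3,3,4](0)
Move 2: P2 pit0 -> P1=[5,5,4,0,3,3](0) P2=[0,6,6,4,4,5](0)
Move 3: P2 pit4 -> P1=[6,6,4,0,3,3](0) P2=[0,6,6,4,0,6](1)
Move 4: P2 pit5 -> P1=[7,7,5,1,4,3](0) P2=[0,6,6,4,0,0](2)

Answer: 7 7 5 1 4 3 0 0 6 6 4 0 0 2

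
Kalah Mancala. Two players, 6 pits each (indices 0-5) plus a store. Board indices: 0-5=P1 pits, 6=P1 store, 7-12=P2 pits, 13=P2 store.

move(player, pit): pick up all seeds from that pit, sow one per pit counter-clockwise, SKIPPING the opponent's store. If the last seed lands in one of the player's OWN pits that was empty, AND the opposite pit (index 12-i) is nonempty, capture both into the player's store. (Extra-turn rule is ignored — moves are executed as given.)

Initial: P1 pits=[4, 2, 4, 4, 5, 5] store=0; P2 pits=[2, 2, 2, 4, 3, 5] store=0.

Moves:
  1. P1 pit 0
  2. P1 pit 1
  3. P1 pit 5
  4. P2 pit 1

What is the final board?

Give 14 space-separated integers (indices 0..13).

Answer: 0 0 6 6 7 0 1 3 0 4 6 4 5 0

Derivation:
Move 1: P1 pit0 -> P1=[0,3,5,5,6,5](0) P2=[2,2,2,4,3,5](0)
Move 2: P1 pit1 -> P1=[0,0,6,6,7,5](0) P2=[2,2,2,4,3,5](0)
Move 3: P1 pit5 -> P1=[0,0,6,6,7,0](1) P2=[3,3,3,5,3,5](0)
Move 4: P2 pit1 -> P1=[0,0,6,6,7,0](1) P2=[3,0,4,6,4,5](0)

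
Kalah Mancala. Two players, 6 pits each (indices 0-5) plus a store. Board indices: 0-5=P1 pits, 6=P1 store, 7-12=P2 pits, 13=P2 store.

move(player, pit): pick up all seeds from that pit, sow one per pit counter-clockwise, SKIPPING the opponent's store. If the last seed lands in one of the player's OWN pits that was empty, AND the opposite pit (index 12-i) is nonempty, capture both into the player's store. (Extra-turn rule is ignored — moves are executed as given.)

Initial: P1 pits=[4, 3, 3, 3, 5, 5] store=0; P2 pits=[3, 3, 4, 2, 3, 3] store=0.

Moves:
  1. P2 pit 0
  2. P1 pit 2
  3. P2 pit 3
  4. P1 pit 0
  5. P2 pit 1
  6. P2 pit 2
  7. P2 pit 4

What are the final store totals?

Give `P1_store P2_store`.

Answer: 0 3

Derivation:
Move 1: P2 pit0 -> P1=[4,3,3,3,5,5](0) P2=[0,4,5,3,3,3](0)
Move 2: P1 pit2 -> P1=[4,3,0,4,6,6](0) P2=[0,4,5,3,3,3](0)
Move 3: P2 pit3 -> P1=[4,3,0,4,6,6](0) P2=[0,4,5,0,4,4](1)
Move 4: P1 pit0 -> P1=[0,4,1,5,7,6](0) P2=[0,4,5,0,4,4](1)
Move 5: P2 pit1 -> P1=[0,4,1,5,7,6](0) P2=[0,0,6,1,5,5](1)
Move 6: P2 pit2 -> P1=[1,5,1,5,7,6](0) P2=[0,0,0,2,6,6](2)
Move 7: P2 pit4 -> P1=[2,6,2,6,7,6](0) P2=[0,0,0,2,0,7](3)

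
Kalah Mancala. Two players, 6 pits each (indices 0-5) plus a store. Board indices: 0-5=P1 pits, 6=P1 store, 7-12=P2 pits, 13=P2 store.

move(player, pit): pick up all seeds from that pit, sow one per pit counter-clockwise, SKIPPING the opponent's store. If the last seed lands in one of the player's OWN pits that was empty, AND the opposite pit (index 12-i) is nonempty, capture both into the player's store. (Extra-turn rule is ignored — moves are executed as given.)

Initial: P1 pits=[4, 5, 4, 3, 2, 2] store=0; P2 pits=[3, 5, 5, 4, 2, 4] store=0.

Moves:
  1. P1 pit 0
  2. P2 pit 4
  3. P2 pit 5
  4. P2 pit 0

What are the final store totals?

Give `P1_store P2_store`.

Answer: 0 2

Derivation:
Move 1: P1 pit0 -> P1=[0,6,5,4,3,2](0) P2=[3,5,5,4,2,4](0)
Move 2: P2 pit4 -> P1=[0,6,5,4,3,2](0) P2=[3,5,5,4,0,5](1)
Move 3: P2 pit5 -> P1=[1,7,6,5,3,2](0) P2=[3,5,5,4,0,0](2)
Move 4: P2 pit0 -> P1=[1,7,6,5,3,2](0) P2=[0,6,6,5,0,0](2)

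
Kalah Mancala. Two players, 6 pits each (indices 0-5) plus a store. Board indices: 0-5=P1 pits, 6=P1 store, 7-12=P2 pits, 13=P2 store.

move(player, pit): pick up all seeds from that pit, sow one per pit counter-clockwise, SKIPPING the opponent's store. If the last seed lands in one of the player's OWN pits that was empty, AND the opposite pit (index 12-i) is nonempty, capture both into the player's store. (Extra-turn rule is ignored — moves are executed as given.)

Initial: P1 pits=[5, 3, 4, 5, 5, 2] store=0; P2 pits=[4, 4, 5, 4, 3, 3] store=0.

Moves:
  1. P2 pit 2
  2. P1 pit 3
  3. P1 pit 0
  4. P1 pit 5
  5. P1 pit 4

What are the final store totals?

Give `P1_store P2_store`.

Move 1: P2 pit2 -> P1=[6,3,4,5,5,2](0) P2=[4,4,0,5,4,4](1)
Move 2: P1 pit3 -> P1=[6,3,4,0,6,3](1) P2=[5,5,0,5,4,4](1)
Move 3: P1 pit0 -> P1=[0,4,5,1,7,4](2) P2=[5,5,0,5,4,4](1)
Move 4: P1 pit5 -> P1=[0,4,5,1,7,0](3) P2=[6,6,1,5,4,4](1)
Move 5: P1 pit4 -> P1=[0,4,5,1,0,1](4) P2=[7,7,2,6,5,4](1)

Answer: 4 1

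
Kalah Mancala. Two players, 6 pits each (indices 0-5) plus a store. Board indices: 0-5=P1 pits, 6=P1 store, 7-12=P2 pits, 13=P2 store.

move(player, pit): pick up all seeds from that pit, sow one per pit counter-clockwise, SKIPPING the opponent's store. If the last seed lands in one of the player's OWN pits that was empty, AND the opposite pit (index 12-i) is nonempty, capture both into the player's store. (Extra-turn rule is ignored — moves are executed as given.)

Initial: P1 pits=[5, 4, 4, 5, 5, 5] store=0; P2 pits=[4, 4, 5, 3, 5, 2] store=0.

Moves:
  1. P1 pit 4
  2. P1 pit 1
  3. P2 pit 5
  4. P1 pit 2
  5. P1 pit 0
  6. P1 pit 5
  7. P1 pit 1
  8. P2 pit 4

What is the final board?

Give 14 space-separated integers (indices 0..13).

Answer: 2 1 3 10 3 0 4 7 6 7 4 0 2 2

Derivation:
Move 1: P1 pit4 -> P1=[5,4,4,5,0,6](1) P2=[5,5,6,3,5,2](0)
Move 2: P1 pit1 -> P1=[5,0,5,6,1,7](1) P2=[5,5,6,3,5,2](0)
Move 3: P2 pit5 -> P1=[6,0,5,6,1,7](1) P2=[5,5,6,3,5,0](1)
Move 4: P1 pit2 -> P1=[6,0,0,7,2,8](2) P2=[6,5,6,3,5,0](1)
Move 5: P1 pit0 -> P1=[0,1,1,8,3,9](3) P2=[6,5,6,3,5,0](1)
Move 6: P1 pit5 -> P1=[1,2,1,8,3,0](4) P2=[7,6,7,4,6,1](1)
Move 7: P1 pit1 -> P1=[1,0,2,9,3,0](4) P2=[7,6,7,4,6,1](1)
Move 8: P2 pit4 -> P1=[2,1,3,10,3,0](4) P2=[7,6,7,4,0,2](2)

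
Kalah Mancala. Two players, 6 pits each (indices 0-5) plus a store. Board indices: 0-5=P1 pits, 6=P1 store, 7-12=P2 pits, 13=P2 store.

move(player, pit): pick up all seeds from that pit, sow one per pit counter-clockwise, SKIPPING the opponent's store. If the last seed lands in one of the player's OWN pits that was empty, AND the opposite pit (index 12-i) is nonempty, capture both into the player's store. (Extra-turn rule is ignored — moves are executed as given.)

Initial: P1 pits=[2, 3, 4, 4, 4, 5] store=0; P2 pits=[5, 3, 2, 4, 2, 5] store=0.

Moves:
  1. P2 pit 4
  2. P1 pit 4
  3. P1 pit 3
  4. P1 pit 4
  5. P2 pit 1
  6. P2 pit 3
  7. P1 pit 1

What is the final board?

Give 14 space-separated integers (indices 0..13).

Answer: 3 0 5 1 1 9 2 7 0 3 0 2 8 2

Derivation:
Move 1: P2 pit4 -> P1=[2,3,4,4,4,5](0) P2=[5,3,2,4,0,6](1)
Move 2: P1 pit4 -> P1=[2,3,4,4,0,6](1) P2=[6,4,2,4,0,6](1)
Move 3: P1 pit3 -> P1=[2,3,4,0,1,7](2) P2=[7,4,2,4,0,6](1)
Move 4: P1 pit4 -> P1=[2,3,4,0,0,8](2) P2=[7,4,2,4,0,6](1)
Move 5: P2 pit1 -> P1=[2,3,4,0,0,8](2) P2=[7,0,3,5,1,7](1)
Move 6: P2 pit3 -> P1=[3,4,4,0,0,8](2) P2=[7,0,3,0,2,8](2)
Move 7: P1 pit1 -> P1=[3,0,5,1,1,9](2) P2=[7,0,3,0,2,8](2)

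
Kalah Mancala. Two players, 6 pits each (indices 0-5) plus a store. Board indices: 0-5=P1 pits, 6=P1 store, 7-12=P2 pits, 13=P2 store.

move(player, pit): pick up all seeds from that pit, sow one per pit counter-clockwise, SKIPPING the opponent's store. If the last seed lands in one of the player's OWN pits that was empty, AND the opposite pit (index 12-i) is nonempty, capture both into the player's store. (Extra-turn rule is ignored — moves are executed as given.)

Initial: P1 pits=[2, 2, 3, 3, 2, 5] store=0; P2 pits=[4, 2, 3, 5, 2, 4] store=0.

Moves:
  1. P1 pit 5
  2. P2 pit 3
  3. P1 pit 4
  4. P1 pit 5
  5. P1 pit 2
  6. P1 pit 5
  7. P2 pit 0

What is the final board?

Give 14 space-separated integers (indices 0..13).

Move 1: P1 pit5 -> P1=[2,2,3,3,2,0](1) P2=[5,3,4,6,2,4](0)
Move 2: P2 pit3 -> P1=[3,3,4,3,2,0](1) P2=[5,3,4,0,3,5](1)
Move 3: P1 pit4 -> P1=[3,3,4,3,0,1](2) P2=[5,3,4,0,3,5](1)
Move 4: P1 pit5 -> P1=[3,3,4,3,0,0](3) P2=[5,3,4,0,3,5](1)
Move 5: P1 pit2 -> P1=[3,3,0,4,1,1](4) P2=[5,3,4,0,3,5](1)
Move 6: P1 pit5 -> P1=[3,3,0,4,1,0](5) P2=[5,3,4,0,3,5](1)
Move 7: P2 pit0 -> P1=[3,3,0,4,1,0](5) P2=[0,4,5,1,4,6](1)

Answer: 3 3 0 4 1 0 5 0 4 5 1 4 6 1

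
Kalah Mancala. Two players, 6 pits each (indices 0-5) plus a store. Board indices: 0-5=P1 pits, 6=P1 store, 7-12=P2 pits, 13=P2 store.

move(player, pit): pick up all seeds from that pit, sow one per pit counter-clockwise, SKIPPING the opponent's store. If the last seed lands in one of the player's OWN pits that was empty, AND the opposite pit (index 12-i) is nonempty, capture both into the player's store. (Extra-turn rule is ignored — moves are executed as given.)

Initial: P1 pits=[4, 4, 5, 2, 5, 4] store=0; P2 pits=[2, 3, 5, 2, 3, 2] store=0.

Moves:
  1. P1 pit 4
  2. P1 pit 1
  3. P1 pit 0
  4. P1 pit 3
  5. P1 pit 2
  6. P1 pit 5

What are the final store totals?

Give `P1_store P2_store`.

Move 1: P1 pit4 -> P1=[4,4,5,2,0,5](1) P2=[3,4,6,2,3,2](0)
Move 2: P1 pit1 -> P1=[4,0,6,3,1,6](1) P2=[3,4,6,2,3,2](0)
Move 3: P1 pit0 -> P1=[0,1,7,4,2,6](1) P2=[3,4,6,2,3,2](0)
Move 4: P1 pit3 -> P1=[0,1,7,0,3,7](2) P2=[4,4,6,2,3,2](0)
Move 5: P1 pit2 -> P1=[0,1,0,1,4,8](3) P2=[5,5,7,2,3,2](0)
Move 6: P1 pit5 -> P1=[0,1,0,1,4,0](8) P2=[6,6,8,3,4,0](0)

Answer: 8 0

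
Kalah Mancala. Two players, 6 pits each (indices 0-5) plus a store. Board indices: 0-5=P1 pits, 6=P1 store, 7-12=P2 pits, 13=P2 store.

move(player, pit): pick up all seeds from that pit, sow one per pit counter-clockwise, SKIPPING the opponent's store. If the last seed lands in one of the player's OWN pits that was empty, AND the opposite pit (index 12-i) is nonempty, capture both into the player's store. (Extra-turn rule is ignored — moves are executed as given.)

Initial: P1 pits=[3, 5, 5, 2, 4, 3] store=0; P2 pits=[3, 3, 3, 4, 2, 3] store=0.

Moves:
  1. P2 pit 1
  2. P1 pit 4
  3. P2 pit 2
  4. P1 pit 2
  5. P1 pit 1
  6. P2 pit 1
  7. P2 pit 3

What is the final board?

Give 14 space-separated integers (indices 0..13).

Move 1: P2 pit1 -> P1=[3,5,5,2,4,3](0) P2=[3,0,4,5,3,3](0)
Move 2: P1 pit4 -> P1=[3,5,5,2,0,4](1) P2=[4,1,4,5,3,3](0)
Move 3: P2 pit2 -> P1=[3,5,5,2,0,4](1) P2=[4,1,0,6,4,4](1)
Move 4: P1 pit2 -> P1=[3,5,0,3,1,5](2) P2=[5,1,0,6,4,4](1)
Move 5: P1 pit1 -> P1=[3,0,1,4,2,6](3) P2=[5,1,0,6,4,4](1)
Move 6: P2 pit1 -> P1=[3,0,1,0,2,6](3) P2=[5,0,0,6,4,4](6)
Move 7: P2 pit3 -> P1=[4,1,2,0,2,6](3) P2=[5,0,0,0,5,5](7)

Answer: 4 1 2 0 2 6 3 5 0 0 0 5 5 7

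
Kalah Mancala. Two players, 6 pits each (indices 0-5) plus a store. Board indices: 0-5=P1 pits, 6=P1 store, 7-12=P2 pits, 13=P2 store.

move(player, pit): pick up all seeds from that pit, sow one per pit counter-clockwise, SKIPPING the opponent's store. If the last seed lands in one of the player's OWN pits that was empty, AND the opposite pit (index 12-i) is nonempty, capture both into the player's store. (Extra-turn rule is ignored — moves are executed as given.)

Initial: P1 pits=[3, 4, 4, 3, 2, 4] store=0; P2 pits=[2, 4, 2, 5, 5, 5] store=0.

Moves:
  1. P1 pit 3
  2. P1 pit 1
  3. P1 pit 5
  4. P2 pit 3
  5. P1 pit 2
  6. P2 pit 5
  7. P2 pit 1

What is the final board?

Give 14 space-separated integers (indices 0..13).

Answer: 6 2 1 3 6 1 3 4 0 4 1 8 1 3

Derivation:
Move 1: P1 pit3 -> P1=[3,4,4,0,3,5](1) P2=[2,4,2,5,5,5](0)
Move 2: P1 pit1 -> P1=[3,0,5,1,4,6](1) P2=[2,4,2,5,5,5](0)
Move 3: P1 pit5 -> P1=[3,0,5,1,4,0](2) P2=[3,5,3,6,6,5](0)
Move 4: P2 pit3 -> P1=[4,1,6,1,4,0](2) P2=[3,5,3,0,7,6](1)
Move 5: P1 pit2 -> P1=[4,1,0,2,5,1](3) P2=[4,6,3,0,7,6](1)
Move 6: P2 pit5 -> P1=[5,2,1,3,6,1](3) P2=[4,6,3,0,7,0](2)
Move 7: P2 pit1 -> P1=[6,2,1,3,6,1](3) P2=[4,0,4,1,8,1](3)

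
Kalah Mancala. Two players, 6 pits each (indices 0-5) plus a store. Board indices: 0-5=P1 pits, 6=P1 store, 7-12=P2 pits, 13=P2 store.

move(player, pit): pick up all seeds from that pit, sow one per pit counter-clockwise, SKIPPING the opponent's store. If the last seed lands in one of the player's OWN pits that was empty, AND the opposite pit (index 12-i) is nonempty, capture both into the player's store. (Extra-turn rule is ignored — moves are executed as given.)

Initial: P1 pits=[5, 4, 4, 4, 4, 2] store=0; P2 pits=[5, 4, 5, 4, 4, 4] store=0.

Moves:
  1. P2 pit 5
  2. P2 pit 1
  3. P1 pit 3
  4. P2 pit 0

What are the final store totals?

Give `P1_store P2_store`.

Answer: 1 9

Derivation:
Move 1: P2 pit5 -> P1=[6,5,5,4,4,2](0) P2=[5,4,5,4,4,0](1)
Move 2: P2 pit1 -> P1=[0,5,5,4,4,2](0) P2=[5,0,6,5,5,0](8)
Move 3: P1 pit3 -> P1=[0,5,5,0,5,3](1) P2=[6,0,6,5,5,0](8)
Move 4: P2 pit0 -> P1=[0,5,5,0,5,3](1) P2=[0,1,7,6,6,1](9)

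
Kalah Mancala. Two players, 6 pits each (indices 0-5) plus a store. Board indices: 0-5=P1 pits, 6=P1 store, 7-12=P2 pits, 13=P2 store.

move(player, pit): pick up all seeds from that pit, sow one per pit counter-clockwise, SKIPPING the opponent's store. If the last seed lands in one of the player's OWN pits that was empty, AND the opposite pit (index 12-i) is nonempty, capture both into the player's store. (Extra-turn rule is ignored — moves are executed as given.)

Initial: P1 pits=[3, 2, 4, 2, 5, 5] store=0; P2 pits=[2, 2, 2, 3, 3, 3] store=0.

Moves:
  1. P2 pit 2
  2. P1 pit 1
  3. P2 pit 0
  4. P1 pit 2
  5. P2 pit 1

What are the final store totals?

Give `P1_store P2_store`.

Move 1: P2 pit2 -> P1=[3,2,4,2,5,5](0) P2=[2,2,0,4,4,3](0)
Move 2: P1 pit1 -> P1=[3,0,5,3,5,5](0) P2=[2,2,0,4,4,3](0)
Move 3: P2 pit0 -> P1=[3,0,5,0,5,5](0) P2=[0,3,0,4,4,3](4)
Move 4: P1 pit2 -> P1=[3,0,0,1,6,6](1) P2=[1,3,0,4,4,3](4)
Move 5: P2 pit1 -> P1=[3,0,0,1,6,6](1) P2=[1,0,1,5,5,3](4)

Answer: 1 4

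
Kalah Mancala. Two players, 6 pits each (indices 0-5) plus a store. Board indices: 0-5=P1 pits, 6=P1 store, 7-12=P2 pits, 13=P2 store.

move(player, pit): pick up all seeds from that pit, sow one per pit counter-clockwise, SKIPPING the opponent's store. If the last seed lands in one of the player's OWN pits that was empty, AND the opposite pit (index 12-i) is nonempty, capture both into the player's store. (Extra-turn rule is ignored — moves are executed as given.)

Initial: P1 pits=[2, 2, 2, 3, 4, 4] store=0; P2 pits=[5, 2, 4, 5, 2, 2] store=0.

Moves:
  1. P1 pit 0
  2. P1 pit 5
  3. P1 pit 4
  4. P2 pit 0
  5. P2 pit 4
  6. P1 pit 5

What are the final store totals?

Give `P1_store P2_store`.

Answer: 3 2

Derivation:
Move 1: P1 pit0 -> P1=[0,3,3,3,4,4](0) P2=[5,2,4,5,2,2](0)
Move 2: P1 pit5 -> P1=[0,3,3,3,4,0](1) P2=[6,3,5,5,2,2](0)
Move 3: P1 pit4 -> P1=[0,3,3,3,0,1](2) P2=[7,4,5,5,2,2](0)
Move 4: P2 pit0 -> P1=[1,3,3,3,0,1](2) P2=[0,5,6,6,3,3](1)
Move 5: P2 pit4 -> P1=[2,3,3,3,0,1](2) P2=[0,5,6,6,0,4](2)
Move 6: P1 pit5 -> P1=[2,3,3,3,0,0](3) P2=[0,5,6,6,0,4](2)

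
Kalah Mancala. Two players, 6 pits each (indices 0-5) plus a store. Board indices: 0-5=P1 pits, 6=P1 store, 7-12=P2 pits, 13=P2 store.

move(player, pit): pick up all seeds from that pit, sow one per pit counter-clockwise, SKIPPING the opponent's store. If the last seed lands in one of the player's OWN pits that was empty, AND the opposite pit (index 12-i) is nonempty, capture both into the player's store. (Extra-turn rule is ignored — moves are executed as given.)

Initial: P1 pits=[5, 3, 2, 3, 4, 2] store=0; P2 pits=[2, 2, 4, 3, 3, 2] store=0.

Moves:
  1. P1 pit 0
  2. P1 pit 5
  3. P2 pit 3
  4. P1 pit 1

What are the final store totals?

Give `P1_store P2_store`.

Move 1: P1 pit0 -> P1=[0,4,3,4,5,3](0) P2=[2,2,4,3,3,2](0)
Move 2: P1 pit5 -> P1=[0,4,3,4,5,0](1) P2=[3,3,4,3,3,2](0)
Move 3: P2 pit3 -> P1=[0,4,3,4,5,0](1) P2=[3,3,4,0,4,3](1)
Move 4: P1 pit1 -> P1=[0,0,4,5,6,0](5) P2=[0,3,4,0,4,3](1)

Answer: 5 1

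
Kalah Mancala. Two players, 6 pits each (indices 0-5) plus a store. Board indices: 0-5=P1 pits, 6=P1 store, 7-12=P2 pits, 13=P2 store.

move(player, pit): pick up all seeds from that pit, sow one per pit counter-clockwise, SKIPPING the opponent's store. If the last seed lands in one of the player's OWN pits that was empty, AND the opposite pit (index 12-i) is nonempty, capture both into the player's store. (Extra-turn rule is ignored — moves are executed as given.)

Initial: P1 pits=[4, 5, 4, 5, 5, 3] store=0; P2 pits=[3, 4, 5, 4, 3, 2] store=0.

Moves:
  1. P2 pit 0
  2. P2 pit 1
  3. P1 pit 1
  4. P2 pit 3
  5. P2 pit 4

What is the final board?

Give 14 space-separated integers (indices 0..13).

Move 1: P2 pit0 -> P1=[4,5,4,5,5,3](0) P2=[0,5,6,5,3,2](0)
Move 2: P2 pit1 -> P1=[4,5,4,5,5,3](0) P2=[0,0,7,6,4,3](1)
Move 3: P1 pit1 -> P1=[4,0,5,6,6,4](1) P2=[0,0,7,6,4,3](1)
Move 4: P2 pit3 -> P1=[5,1,6,6,6,4](1) P2=[0,0,7,0,5,4](2)
Move 5: P2 pit4 -> P1=[6,2,7,6,6,4](1) P2=[0,0,7,0,0,5](3)

Answer: 6 2 7 6 6 4 1 0 0 7 0 0 5 3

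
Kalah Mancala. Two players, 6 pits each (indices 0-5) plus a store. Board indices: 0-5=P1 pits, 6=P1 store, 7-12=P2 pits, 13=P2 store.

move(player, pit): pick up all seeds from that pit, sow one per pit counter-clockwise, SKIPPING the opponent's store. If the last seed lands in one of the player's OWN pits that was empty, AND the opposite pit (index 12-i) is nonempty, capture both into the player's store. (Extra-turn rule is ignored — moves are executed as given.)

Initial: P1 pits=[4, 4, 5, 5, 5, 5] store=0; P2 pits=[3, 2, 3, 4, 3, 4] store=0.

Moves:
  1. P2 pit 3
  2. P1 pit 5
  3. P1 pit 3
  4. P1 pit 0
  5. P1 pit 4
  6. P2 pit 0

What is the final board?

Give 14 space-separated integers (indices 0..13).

Answer: 0 5 6 1 0 3 3 0 6 6 3 6 6 2

Derivation:
Move 1: P2 pit3 -> P1=[5,4,5,5,5,5](0) P2=[3,2,3,0,4,5](1)
Move 2: P1 pit5 -> P1=[5,4,5,5,5,0](1) P2=[4,3,4,1,4,5](1)
Move 3: P1 pit3 -> P1=[5,4,5,0,6,1](2) P2=[5,4,4,1,4,5](1)
Move 4: P1 pit0 -> P1=[0,5,6,1,7,2](2) P2=[5,4,4,1,4,5](1)
Move 5: P1 pit4 -> P1=[0,5,6,1,0,3](3) P2=[6,5,5,2,5,5](1)
Move 6: P2 pit0 -> P1=[0,5,6,1,0,3](3) P2=[0,6,6,3,6,6](2)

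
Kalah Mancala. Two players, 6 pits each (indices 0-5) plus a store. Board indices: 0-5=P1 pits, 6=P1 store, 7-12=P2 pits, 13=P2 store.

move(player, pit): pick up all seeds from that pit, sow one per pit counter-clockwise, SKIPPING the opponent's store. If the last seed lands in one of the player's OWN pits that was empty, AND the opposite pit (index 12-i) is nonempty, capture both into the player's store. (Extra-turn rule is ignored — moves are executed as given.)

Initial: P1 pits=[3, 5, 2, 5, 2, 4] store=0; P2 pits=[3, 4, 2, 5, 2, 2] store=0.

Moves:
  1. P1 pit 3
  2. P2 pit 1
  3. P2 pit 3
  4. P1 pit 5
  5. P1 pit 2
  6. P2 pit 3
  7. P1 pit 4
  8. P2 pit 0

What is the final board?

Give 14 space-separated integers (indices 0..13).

Answer: 4 6 0 1 0 1 9 0 3 4 0 5 4 2

Derivation:
Move 1: P1 pit3 -> P1=[3,5,2,0,3,5](1) P2=[4,5,2,5,2,2](0)
Move 2: P2 pit1 -> P1=[3,5,2,0,3,5](1) P2=[4,0,3,6,3,3](1)
Move 3: P2 pit3 -> P1=[4,6,3,0,3,5](1) P2=[4,0,3,0,4,4](2)
Move 4: P1 pit5 -> P1=[4,6,3,0,3,0](2) P2=[5,1,4,1,4,4](2)
Move 5: P1 pit2 -> P1=[4,6,0,1,4,0](8) P2=[0,1,4,1,4,4](2)
Move 6: P2 pit3 -> P1=[4,6,0,1,4,0](8) P2=[0,1,4,0,5,4](2)
Move 7: P1 pit4 -> P1=[4,6,0,1,0,1](9) P2=[1,2,4,0,5,4](2)
Move 8: P2 pit0 -> P1=[4,6,0,1,0,1](9) P2=[0,3,4,0,5,4](2)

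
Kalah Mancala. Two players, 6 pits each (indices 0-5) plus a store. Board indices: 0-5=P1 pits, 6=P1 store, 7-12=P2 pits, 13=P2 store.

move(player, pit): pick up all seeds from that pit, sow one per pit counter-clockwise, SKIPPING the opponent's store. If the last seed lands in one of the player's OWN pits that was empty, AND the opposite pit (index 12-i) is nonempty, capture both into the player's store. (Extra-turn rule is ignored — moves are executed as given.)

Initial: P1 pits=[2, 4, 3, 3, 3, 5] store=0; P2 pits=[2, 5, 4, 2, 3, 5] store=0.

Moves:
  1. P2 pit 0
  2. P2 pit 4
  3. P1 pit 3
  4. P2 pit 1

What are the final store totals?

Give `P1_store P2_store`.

Move 1: P2 pit0 -> P1=[2,4,3,3,3,5](0) P2=[0,6,5,2,3,5](0)
Move 2: P2 pit4 -> P1=[3,4,3,3,3,5](0) P2=[0,6,5,2,0,6](1)
Move 3: P1 pit3 -> P1=[3,4,3,0,4,6](1) P2=[0,6,5,2,0,6](1)
Move 4: P2 pit1 -> P1=[4,4,3,0,4,6](1) P2=[0,0,6,3,1,7](2)

Answer: 1 2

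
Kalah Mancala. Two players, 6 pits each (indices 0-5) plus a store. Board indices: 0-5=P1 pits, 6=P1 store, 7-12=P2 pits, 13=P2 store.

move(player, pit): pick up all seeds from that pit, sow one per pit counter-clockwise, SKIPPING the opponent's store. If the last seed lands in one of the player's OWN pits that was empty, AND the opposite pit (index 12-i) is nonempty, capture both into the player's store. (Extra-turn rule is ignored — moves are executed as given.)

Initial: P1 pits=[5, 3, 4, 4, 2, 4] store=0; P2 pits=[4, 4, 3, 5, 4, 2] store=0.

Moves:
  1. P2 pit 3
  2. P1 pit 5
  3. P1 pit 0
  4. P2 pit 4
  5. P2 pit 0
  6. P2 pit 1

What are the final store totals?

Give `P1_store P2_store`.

Answer: 2 3

Derivation:
Move 1: P2 pit3 -> P1=[6,4,4,4,2,4](0) P2=[4,4,3,0,5,3](1)
Move 2: P1 pit5 -> P1=[6,4,4,4,2,0](1) P2=[5,5,4,0,5,3](1)
Move 3: P1 pit0 -> P1=[0,5,5,5,3,1](2) P2=[5,5,4,0,5,3](1)
Move 4: P2 pit4 -> P1=[1,6,6,5,3,1](2) P2=[5,5,4,0,0,4](2)
Move 5: P2 pit0 -> P1=[1,6,6,5,3,1](2) P2=[0,6,5,1,1,5](2)
Move 6: P2 pit1 -> P1=[2,6,6,5,3,1](2) P2=[0,0,6,2,2,6](3)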